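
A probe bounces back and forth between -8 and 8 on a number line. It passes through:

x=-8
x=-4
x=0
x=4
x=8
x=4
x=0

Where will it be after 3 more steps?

x=-4

The value reflects between -8 and 8, moving 4 per step.
  step 7: 0 → -4
  step 8: -4 → -8
  step 9: -8 → -4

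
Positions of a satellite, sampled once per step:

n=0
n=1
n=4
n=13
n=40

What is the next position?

n=121

The jumps are +1, +3, +9, +27 — a geometric progression with ratio 3.
step 5: 40 + 81 → n=121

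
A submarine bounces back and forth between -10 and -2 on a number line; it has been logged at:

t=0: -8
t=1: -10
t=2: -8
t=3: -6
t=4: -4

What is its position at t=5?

-2

The value travels 2 per step and bounces off the walls at -10 and -2.
  step 5: -4 → -2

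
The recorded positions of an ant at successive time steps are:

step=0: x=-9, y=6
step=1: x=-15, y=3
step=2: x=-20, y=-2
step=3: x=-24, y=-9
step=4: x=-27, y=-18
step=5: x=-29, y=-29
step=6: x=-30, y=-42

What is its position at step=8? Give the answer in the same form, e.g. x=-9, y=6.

First differences are (-6, -3), (-5, -5), (-4, -7), (-3, -9), (-2, -11), (-1, -13); their common second difference is (+1, -2) (constant acceleration).
step 7: x=-30, y=-42 + (+0, -15) → x=-30, y=-57
step 8: x=-30, y=-57 + (+1, -17) → x=-29, y=-74

x=-29, y=-74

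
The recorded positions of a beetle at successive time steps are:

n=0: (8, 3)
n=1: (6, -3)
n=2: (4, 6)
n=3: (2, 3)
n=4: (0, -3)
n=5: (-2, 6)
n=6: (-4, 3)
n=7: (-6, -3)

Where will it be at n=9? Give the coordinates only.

First: linear, -2 per step → -10 at step 9.
Second: cycles through 3, -3, 6 every 3 steps. Step 9 lands at position 0 of the cycle → 3.

(-10, 3)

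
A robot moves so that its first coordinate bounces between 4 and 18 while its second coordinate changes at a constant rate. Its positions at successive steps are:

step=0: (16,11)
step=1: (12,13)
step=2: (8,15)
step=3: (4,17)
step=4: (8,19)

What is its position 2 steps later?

The first coordinate reflects between 4 and 18, moving 4 per step.
  step 5: 8 → 12
  step 6: 12 → 16
The second coordinate changes by +2 each step: at step 6 it is 23.

(16,23)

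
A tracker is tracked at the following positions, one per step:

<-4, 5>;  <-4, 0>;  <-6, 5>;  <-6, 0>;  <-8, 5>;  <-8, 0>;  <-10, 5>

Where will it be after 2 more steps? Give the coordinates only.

Differencing gives <+0, -5>, <-2, +5>, <+0, -5>, <-2, +5>, <+0, -5>, <-2, +5>. This is the pattern <+0, -5>, <-2, +5> repeated.
step 7: apply <+0, -5> → <-10, 0>
step 8: apply <-2, +5> → <-12, 5>

<-12, 5>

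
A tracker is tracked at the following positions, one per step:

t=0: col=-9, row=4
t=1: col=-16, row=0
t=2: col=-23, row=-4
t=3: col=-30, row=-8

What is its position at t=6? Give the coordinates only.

col=-51, row=-20

The position changes by (-7, -4) every step.
step 4: col=-30, row=-8 + (-7, -4) → col=-37, row=-12
step 5: col=-37, row=-12 + (-7, -4) → col=-44, row=-16
step 6: col=-44, row=-16 + (-7, -4) → col=-51, row=-20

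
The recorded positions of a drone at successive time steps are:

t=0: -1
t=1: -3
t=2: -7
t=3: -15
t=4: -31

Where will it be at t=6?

The jumps are -2, -4, -8, -16 — a geometric progression with ratio 2.
step 5: -31 − 32 → -63
step 6: -63 − 64 → -127

-127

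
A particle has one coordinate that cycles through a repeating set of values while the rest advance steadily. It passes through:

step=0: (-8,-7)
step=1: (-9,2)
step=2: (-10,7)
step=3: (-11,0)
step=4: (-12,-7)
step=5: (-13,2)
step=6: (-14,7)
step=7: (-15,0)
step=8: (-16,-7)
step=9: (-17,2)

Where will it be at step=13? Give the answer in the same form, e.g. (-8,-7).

The first coordinate changes by -1 each step, so at step 13 it is -8 + 13·(-1) = -21.
The second coordinate repeats the cycle [-7, 2, 7, 0] with period 4; step 13 mod 4 = 1, giving 2.

(-21,2)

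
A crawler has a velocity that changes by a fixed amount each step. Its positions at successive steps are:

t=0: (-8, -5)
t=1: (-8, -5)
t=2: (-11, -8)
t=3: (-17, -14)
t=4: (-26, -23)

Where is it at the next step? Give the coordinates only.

(-38, -35)

Taking differences between consecutive positions: (+0, +0), (-3, -3), (-6, -6), (-9, -9). These grow by (-3, -3) each step.
step 5: (-26, -23) + (-12, -12) → (-38, -35)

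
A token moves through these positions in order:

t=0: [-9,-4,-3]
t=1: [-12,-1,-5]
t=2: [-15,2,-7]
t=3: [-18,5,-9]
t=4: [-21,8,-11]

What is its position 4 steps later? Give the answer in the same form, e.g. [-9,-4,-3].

[-33,20,-19]

Each step adds [-3,+3,-2] to the position.
step 5: [-21,8,-11] + [-3,+3,-2] → [-24,11,-13]
step 6: [-24,11,-13] + [-3,+3,-2] → [-27,14,-15]
step 7: [-27,14,-15] + [-3,+3,-2] → [-30,17,-17]
step 8: [-30,17,-17] + [-3,+3,-2] → [-33,20,-19]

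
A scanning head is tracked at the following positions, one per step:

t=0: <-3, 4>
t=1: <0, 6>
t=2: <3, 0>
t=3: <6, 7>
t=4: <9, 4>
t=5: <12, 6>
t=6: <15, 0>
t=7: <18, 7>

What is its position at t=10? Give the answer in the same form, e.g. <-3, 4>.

<27, 0>

The first coordinate changes by +3 each step, so at step 10 it is -3 + 10·(3) = 27.
The second coordinate repeats the cycle [4, 6, 0, 7] with period 4; step 10 mod 4 = 2, giving 0.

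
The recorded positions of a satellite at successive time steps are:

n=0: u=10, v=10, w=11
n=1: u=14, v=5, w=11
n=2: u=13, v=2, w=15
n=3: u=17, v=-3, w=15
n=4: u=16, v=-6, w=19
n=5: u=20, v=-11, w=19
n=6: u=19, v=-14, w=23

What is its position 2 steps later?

u=22, v=-22, w=27

Differencing gives (+4,-5,+0), (-1,-3,+4), (+4,-5,+0), (-1,-3,+4), (+4,-5,+0), (-1,-3,+4). This is the pattern (+4,-5,+0), (-1,-3,+4) repeated.
step 7: apply (+4,-5,+0) → u=23, v=-19, w=23
step 8: apply (-1,-3,+4) → u=22, v=-22, w=27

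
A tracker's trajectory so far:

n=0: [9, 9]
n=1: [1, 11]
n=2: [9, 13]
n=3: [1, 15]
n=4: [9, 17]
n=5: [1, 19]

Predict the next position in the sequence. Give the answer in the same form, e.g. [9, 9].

First: cycles through 9, 1 every 2 steps. Step 6 lands at position 0 of the cycle → 9.
Second: linear, +2 per step → 21 at step 6.

[9, 21]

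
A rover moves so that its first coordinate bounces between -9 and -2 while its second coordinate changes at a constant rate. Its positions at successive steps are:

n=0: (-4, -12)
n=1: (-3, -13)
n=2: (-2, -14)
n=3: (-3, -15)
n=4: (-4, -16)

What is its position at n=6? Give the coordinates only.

(-6, -18)

The first coordinate travels 1 per step and bounces off the walls at -9 and -2.
  step 5: -4 → -5
  step 6: -5 → -6
The second coordinate changes by -1 each step: at step 6 it is -18.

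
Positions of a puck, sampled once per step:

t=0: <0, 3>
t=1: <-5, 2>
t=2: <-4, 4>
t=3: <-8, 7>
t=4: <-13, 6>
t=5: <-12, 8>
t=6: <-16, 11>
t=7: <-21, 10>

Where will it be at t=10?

Step-to-step displacements: <-5, -1>, <+1, +2>, <-4, +3>, <-5, -1>, <+1, +2>, <-4, +3>, <-5, -1> — a repeating cycle of length 3.
step 8: apply <+1, +2> → <-20, 12>
step 9: apply <-4, +3> → <-24, 15>
step 10: apply <-5, -1> → <-29, 14>

<-29, 14>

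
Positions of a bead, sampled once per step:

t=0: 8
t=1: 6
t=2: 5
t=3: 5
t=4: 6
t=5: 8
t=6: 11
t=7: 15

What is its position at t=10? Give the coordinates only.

First differences are -2, -1, +0, +1, +2, +3, +4; their common second difference is +1 (constant acceleration).
step 8: 15 + 5 → 20
step 9: 20 + 6 → 26
step 10: 26 + 7 → 33

33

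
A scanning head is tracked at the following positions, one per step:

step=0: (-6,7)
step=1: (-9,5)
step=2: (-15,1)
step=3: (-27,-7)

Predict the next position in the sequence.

Consecutive displacements (-3,-2), (-6,-4), (-12,-8) scale by a factor of 2 each step.
step 4: (-27,-7) + (-24,-16) → (-51,-23)

(-51,-23)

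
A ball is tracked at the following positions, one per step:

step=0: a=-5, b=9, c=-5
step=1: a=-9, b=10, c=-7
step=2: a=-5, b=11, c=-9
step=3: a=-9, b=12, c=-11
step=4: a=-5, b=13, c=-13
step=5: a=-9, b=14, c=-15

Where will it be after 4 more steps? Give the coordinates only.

a=-9, b=18, c=-23

A: cycles through -5, -9 every 2 steps. Step 9 lands at position 1 of the cycle → -9.
B: linear, +1 per step → 18 at step 9.
C: linear, -2 per step → -23 at step 9.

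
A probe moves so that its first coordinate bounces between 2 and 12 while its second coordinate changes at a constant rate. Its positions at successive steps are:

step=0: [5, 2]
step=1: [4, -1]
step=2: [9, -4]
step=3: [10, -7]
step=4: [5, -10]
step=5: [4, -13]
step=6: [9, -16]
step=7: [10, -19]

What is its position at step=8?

The first coordinate travels 5 per step and bounces off the walls at 2 and 12.
  step 8: 10 → 5
The second coordinate changes by -3 each step: at step 8 it is -22.

[5, -22]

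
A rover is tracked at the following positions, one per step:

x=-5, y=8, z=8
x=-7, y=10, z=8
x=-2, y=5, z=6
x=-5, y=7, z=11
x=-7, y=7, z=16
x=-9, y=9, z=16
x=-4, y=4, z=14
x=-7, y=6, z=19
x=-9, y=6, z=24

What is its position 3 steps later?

x=-9, y=5, z=27

The moves between consecutive positions are (-2, +2, +0), (+5, -5, -2), (-3, +2, +5), (-2, +0, +5), (-2, +2, +0), (+5, -5, -2), (-3, +2, +5), (-2, +0, +5); they repeat the 4-cycle [(-2, +2, +0), (+5, -5, -2), (-3, +2, +5), (-2, +0, +5)].
step 9: apply (-2, +2, +0) → x=-11, y=8, z=24
step 10: apply (+5, -5, -2) → x=-6, y=3, z=22
step 11: apply (-3, +2, +5) → x=-9, y=5, z=27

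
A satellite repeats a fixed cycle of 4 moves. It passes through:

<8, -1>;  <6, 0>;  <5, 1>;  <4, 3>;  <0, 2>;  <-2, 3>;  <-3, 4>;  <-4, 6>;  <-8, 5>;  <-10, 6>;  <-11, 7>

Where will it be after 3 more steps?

<-18, 9>

The moves between consecutive positions are <-2, +1>, <-1, +1>, <-1, +2>, <-4, -1>, <-2, +1>, <-1, +1>, <-1, +2>, <-4, -1>, <-2, +1>, <-1, +1>; they repeat the 4-cycle [<-2, +1>, <-1, +1>, <-1, +2>, <-4, -1>].
step 11: apply <-1, +2> → <-12, 9>
step 12: apply <-4, -1> → <-16, 8>
step 13: apply <-2, +1> → <-18, 9>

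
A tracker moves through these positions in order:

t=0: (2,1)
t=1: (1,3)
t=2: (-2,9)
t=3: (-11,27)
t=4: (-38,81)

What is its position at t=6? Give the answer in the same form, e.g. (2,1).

Step-to-step displacements: (-1,+2), (-3,+6), (-9,+18), (-27,+54); each is 3× the previous.
step 5: (-38,81) + (-81,+162) → (-119,243)
step 6: (-119,243) + (-243,+486) → (-362,729)

(-362,729)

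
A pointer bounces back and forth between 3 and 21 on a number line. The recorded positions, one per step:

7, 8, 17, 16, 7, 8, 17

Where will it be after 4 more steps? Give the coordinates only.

17

The value travels 9 per step and bounces off the walls at 3 and 21.
  step 7: 17 → 16
  step 8: 16 → 7
  step 9: 7 → 8
  step 10: 8 → 17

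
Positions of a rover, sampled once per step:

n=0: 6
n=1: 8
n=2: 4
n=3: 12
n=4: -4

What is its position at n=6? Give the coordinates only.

The jumps are +2, -4, +8, -16 — a geometric progression with ratio -2.
step 5: -4 + 32 → 28
step 6: 28 − 64 → -36

-36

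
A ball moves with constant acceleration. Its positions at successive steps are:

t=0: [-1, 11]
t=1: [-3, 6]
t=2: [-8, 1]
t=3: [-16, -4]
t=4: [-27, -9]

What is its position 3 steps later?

[-78, -24]

First differences are [-2, -5], [-5, -5], [-8, -5], [-11, -5]; their common second difference is [-3, +0] (constant acceleration).
step 5: [-27, -9] + [-14, -5] → [-41, -14]
step 6: [-41, -14] + [-17, -5] → [-58, -19]
step 7: [-58, -19] + [-20, -5] → [-78, -24]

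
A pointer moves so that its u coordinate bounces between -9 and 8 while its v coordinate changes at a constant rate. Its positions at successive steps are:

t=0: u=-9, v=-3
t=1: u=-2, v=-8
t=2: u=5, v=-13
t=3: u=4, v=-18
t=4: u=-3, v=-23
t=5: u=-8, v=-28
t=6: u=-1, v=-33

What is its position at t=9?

The u coordinate travels 7 per step and bounces off the walls at -9 and 8.
  step 7: -1 → 6
  step 8: 6 → 3
  step 9: 3 → -4
The v coordinate changes by -5 each step: at step 9 it is -48.

u=-4, v=-48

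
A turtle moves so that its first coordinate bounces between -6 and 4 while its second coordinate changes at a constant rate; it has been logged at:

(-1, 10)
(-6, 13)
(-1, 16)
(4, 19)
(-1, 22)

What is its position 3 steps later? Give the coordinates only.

The first coordinate reflects between -6 and 4, moving 5 per step.
  step 5: -1 → -6
  step 6: -6 → -1
  step 7: -1 → 4
The second coordinate changes by +3 each step: at step 7 it is 31.

(4, 31)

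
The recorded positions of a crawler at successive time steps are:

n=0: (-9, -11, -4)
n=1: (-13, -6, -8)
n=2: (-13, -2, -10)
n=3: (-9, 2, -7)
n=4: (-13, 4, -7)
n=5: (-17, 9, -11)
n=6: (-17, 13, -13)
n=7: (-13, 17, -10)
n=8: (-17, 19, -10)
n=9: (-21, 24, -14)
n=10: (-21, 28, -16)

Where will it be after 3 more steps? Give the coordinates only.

(-25, 39, -17)

The moves between consecutive positions are (-4, +5, -4), (+0, +4, -2), (+4, +4, +3), (-4, +2, +0), (-4, +5, -4), (+0, +4, -2), (+4, +4, +3), (-4, +2, +0), (-4, +5, -4), (+0, +4, -2); they repeat the 4-cycle [(-4, +5, -4), (+0, +4, -2), (+4, +4, +3), (-4, +2, +0)].
step 11: apply (+4, +4, +3) → (-17, 32, -13)
step 12: apply (-4, +2, +0) → (-21, 34, -13)
step 13: apply (-4, +5, -4) → (-25, 39, -17)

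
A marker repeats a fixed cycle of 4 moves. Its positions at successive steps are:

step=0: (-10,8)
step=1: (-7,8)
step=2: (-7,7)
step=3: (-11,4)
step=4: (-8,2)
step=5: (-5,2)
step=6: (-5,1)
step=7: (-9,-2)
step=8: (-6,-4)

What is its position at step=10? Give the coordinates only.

(-3,-5)

The moves between consecutive positions are (+3,+0), (+0,-1), (-4,-3), (+3,-2), (+3,+0), (+0,-1), (-4,-3), (+3,-2); they repeat the 4-cycle [(+3,+0), (+0,-1), (-4,-3), (+3,-2)].
step 9: apply (+3,+0) → (-3,-4)
step 10: apply (+0,-1) → (-3,-5)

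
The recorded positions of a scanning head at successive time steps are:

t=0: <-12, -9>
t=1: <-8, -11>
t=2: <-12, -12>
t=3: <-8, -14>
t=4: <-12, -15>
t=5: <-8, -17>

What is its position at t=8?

Step-to-step displacements: <+4, -2>, <-4, -1>, <+4, -2>, <-4, -1>, <+4, -2> — a repeating cycle of length 2.
step 6: apply <-4, -1> → <-12, -18>
step 7: apply <+4, -2> → <-8, -20>
step 8: apply <-4, -1> → <-12, -21>

<-12, -21>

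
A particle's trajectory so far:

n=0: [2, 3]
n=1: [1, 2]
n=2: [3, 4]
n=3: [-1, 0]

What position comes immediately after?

Consecutive displacements [-1, -1], [+2, +2], [-4, -4] scale by a factor of -2 each step.
step 4: [-1, 0] + [+8, +8] → [7, 8]

[7, 8]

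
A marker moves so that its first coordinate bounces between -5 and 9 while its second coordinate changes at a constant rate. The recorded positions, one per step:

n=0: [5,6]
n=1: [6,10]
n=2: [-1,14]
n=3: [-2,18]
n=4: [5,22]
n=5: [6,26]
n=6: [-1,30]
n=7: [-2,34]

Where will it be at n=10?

The first coordinate reflects between -5 and 9, moving 7 per step.
  step 8: -2 → 5
  step 9: 5 → 6
  step 10: 6 → -1
The second coordinate changes by +4 each step: at step 10 it is 46.

[-1,46]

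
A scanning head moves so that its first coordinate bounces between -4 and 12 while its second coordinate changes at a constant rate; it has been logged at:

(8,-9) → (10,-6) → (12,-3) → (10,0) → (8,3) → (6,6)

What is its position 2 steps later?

The first coordinate travels 2 per step and bounces off the walls at -4 and 12.
  step 6: 6 → 4
  step 7: 4 → 2
The second coordinate changes by +3 each step: at step 7 it is 12.

(2,12)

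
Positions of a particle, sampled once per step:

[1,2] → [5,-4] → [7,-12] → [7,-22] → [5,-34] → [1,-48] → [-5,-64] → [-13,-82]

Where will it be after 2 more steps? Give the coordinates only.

Successive displacements: [+4,-6], [+2,-8], [+0,-10], [-2,-12], [-4,-14], [-6,-16], [-8,-18] — each changes by [-2,-2].
step 8: [-13,-82] + [-10,-20] → [-23,-102]
step 9: [-23,-102] + [-12,-22] → [-35,-124]

[-35,-124]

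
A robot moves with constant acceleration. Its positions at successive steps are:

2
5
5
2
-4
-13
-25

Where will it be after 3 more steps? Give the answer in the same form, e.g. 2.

-79

First differences are +3, +0, -3, -6, -9, -12; their common second difference is -3 (constant acceleration).
step 7: -25 − 15 → -40
step 8: -40 − 18 → -58
step 9: -58 − 21 → -79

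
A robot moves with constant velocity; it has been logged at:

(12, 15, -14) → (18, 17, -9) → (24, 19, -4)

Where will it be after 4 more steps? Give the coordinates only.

(48, 27, 16)

Constant displacement of (+6, +2, +5) per step.
step 3: (24, 19, -4) + (+6, +2, +5) → (30, 21, 1)
step 4: (30, 21, 1) + (+6, +2, +5) → (36, 23, 6)
step 5: (36, 23, 6) + (+6, +2, +5) → (42, 25, 11)
step 6: (42, 25, 11) + (+6, +2, +5) → (48, 27, 16)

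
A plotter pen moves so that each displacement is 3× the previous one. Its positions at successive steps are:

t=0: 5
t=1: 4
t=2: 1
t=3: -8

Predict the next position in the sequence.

Consecutive displacements -1, -3, -9 scale by a factor of 3 each step.
step 4: -8 − 27 → -35

-35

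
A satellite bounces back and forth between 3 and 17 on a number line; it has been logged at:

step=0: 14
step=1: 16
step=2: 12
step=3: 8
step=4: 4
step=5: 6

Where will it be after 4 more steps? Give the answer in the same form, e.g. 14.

The value reflects between 3 and 17, moving 4 per step.
  step 6: 6 → 10
  step 7: 10 → 14
  step 8: 14 → 16
  step 9: 16 → 12

12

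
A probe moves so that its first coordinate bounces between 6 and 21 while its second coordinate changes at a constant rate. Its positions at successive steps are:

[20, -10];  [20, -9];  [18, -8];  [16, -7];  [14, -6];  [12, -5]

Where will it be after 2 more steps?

[8, -3]

The first coordinate travels 2 per step and bounces off the walls at 6 and 21.
  step 6: 12 → 10
  step 7: 10 → 8
The second coordinate changes by +1 each step: at step 7 it is -3.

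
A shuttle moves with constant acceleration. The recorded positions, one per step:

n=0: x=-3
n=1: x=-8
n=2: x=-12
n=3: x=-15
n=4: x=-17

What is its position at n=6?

x=-18

First differences are -5, -4, -3, -2; their common second difference is +1 (constant acceleration).
step 5: -17 − 1 → x=-18
step 6: -18 + 0 → x=-18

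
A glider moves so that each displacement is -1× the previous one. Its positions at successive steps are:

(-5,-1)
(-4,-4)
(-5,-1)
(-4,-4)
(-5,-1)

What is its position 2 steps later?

(-5,-1)

Consecutive displacements (+1,-3), (-1,+3), (+1,-3), (-1,+3) scale by a factor of -1 each step.
step 5: (-5,-1) + (+1,-3) → (-4,-4)
step 6: (-4,-4) + (-1,+3) → (-5,-1)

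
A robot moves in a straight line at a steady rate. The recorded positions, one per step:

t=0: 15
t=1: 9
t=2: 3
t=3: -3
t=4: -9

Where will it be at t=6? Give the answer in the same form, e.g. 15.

Constant displacement of -6 per step.
step 5: -9 − 6 → -15
step 6: -15 − 6 → -21

-21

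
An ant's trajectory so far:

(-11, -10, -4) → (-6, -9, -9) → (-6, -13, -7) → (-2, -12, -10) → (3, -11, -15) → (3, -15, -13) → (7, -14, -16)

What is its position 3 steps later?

(16, -16, -22)

The moves between consecutive positions are (+5, +1, -5), (+0, -4, +2), (+4, +1, -3), (+5, +1, -5), (+0, -4, +2), (+4, +1, -3); they repeat the 3-cycle [(+5, +1, -5), (+0, -4, +2), (+4, +1, -3)].
step 7: apply (+5, +1, -5) → (12, -13, -21)
step 8: apply (+0, -4, +2) → (12, -17, -19)
step 9: apply (+4, +1, -3) → (16, -16, -22)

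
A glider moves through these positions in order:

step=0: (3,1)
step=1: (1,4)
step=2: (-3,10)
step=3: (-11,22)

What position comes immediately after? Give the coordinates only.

Step-to-step displacements: (-2,+3), (-4,+6), (-8,+12); each is 2× the previous.
step 4: (-11,22) + (-16,+24) → (-27,46)

(-27,46)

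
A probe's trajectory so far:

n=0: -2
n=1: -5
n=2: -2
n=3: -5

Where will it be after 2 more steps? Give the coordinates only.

Step-to-step displacements: -3, +3, -3; each is -1× the previous.
step 4: -5 + 3 → -2
step 5: -2 − 3 → -5

-5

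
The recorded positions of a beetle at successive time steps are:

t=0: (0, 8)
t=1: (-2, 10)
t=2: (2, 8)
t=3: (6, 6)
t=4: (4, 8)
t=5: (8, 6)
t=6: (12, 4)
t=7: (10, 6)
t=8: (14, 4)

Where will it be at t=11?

The moves between consecutive positions are (-2, +2), (+4, -2), (+4, -2), (-2, +2), (+4, -2), (+4, -2), (-2, +2), (+4, -2); they repeat the 3-cycle [(-2, +2), (+4, -2), (+4, -2)].
step 9: apply (+4, -2) → (18, 2)
step 10: apply (-2, +2) → (16, 4)
step 11: apply (+4, -2) → (20, 2)

(20, 2)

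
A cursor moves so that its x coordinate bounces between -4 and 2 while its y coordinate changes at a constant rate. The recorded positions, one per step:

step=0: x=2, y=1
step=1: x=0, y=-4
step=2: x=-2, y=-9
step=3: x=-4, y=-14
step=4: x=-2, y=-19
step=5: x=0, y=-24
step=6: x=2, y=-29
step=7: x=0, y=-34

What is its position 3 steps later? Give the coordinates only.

The x coordinate travels 2 per step and bounces off the walls at -4 and 2.
  step 8: 0 → -2
  step 9: -2 → -4
  step 10: -4 → -2
The y coordinate changes by -5 each step: at step 10 it is -49.

x=-2, y=-49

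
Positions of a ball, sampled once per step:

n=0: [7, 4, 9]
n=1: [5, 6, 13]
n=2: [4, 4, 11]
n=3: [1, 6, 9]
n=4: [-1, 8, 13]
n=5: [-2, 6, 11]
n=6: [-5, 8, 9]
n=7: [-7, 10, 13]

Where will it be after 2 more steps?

[-11, 10, 9]

The moves between consecutive positions are [-2, +2, +4], [-1, -2, -2], [-3, +2, -2], [-2, +2, +4], [-1, -2, -2], [-3, +2, -2], [-2, +2, +4]; they repeat the 3-cycle [[-2, +2, +4], [-1, -2, -2], [-3, +2, -2]].
step 8: apply [-1, -2, -2] → [-8, 8, 11]
step 9: apply [-3, +2, -2] → [-11, 10, 9]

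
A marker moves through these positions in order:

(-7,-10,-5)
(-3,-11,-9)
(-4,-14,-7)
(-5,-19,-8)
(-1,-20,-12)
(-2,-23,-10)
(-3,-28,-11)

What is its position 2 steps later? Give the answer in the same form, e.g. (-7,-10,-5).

(0,-32,-13)

Step-to-step displacements: (+4,-1,-4), (-1,-3,+2), (-1,-5,-1), (+4,-1,-4), (-1,-3,+2), (-1,-5,-1) — a repeating cycle of length 3.
step 7: apply (+4,-1,-4) → (1,-29,-15)
step 8: apply (-1,-3,+2) → (0,-32,-13)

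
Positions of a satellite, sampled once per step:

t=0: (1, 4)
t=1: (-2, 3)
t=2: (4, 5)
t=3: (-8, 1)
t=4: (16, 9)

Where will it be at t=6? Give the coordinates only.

Consecutive displacements (-3, -1), (+6, +2), (-12, -4), (+24, +8) scale by a factor of -2 each step.
step 5: (16, 9) + (-48, -16) → (-32, -7)
step 6: (-32, -7) + (+96, +32) → (64, 25)

(64, 25)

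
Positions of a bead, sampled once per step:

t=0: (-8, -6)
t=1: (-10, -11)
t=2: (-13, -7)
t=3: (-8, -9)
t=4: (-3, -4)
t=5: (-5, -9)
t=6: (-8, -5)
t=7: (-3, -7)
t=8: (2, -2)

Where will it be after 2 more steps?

Differencing gives (-2, -5), (-3, +4), (+5, -2), (+5, +5), (-2, -5), (-3, +4), (+5, -2), (+5, +5). This is the pattern (-2, -5), (-3, +4), (+5, -2), (+5, +5) repeated.
step 9: apply (-2, -5) → (0, -7)
step 10: apply (-3, +4) → (-3, -3)

(-3, -3)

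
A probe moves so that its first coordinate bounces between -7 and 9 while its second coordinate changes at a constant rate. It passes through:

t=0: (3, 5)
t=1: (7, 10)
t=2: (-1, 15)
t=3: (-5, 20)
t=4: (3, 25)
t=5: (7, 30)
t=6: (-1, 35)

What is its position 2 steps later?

The first coordinate reflects between -7 and 9, moving 8 per step.
  step 7: -1 → -5
  step 8: -5 → 3
The second coordinate changes by +5 each step: at step 8 it is 45.

(3, 45)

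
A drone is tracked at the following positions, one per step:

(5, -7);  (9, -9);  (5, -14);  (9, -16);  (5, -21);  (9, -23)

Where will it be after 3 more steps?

Differencing gives (+4, -2), (-4, -5), (+4, -2), (-4, -5), (+4, -2). This is the pattern (+4, -2), (-4, -5) repeated.
step 6: apply (-4, -5) → (5, -28)
step 7: apply (+4, -2) → (9, -30)
step 8: apply (-4, -5) → (5, -35)

(5, -35)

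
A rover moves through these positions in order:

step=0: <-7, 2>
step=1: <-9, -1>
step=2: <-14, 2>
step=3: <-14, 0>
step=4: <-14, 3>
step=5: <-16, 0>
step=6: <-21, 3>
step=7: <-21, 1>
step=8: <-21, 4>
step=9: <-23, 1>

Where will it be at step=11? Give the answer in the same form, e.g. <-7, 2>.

<-28, 2>

Step-to-step displacements: <-2, -3>, <-5, +3>, <+0, -2>, <+0, +3>, <-2, -3>, <-5, +3>, <+0, -2>, <+0, +3>, <-2, -3> — a repeating cycle of length 4.
step 10: apply <-5, +3> → <-28, 4>
step 11: apply <+0, -2> → <-28, 2>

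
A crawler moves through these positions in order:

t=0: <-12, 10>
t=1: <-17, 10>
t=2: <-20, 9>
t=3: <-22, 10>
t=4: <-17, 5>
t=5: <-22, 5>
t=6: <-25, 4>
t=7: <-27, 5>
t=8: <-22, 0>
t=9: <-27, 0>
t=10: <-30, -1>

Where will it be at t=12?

Differencing gives <-5, +0>, <-3, -1>, <-2, +1>, <+5, -5>, <-5, +0>, <-3, -1>, <-2, +1>, <+5, -5>, <-5, +0>, <-3, -1>. This is the pattern <-5, +0>, <-3, -1>, <-2, +1>, <+5, -5> repeated.
step 11: apply <-2, +1> → <-32, 0>
step 12: apply <+5, -5> → <-27, -5>

<-27, -5>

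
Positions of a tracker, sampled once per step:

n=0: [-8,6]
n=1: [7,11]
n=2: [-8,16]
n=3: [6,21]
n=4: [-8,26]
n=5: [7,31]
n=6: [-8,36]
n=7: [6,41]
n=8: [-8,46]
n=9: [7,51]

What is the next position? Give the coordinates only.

The first coordinate repeats the cycle [-8, 7, -8, 6] with period 4; step 10 mod 4 = 2, giving -8.
The second coordinate changes by +5 each step, so at step 10 it is 6 + 10·(5) = 56.

[-8,56]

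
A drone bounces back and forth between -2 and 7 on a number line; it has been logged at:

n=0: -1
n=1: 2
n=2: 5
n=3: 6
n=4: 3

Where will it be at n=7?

The value travels 3 per step and bounces off the walls at -2 and 7.
  step 5: 3 → 0
  step 6: 0 → -1
  step 7: -1 → 2

2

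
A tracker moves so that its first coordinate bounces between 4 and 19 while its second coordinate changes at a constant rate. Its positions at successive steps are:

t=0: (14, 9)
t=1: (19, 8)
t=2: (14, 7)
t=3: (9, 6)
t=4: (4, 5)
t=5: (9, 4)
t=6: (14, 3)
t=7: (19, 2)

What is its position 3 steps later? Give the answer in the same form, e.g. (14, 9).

The first coordinate travels 5 per step and bounces off the walls at 4 and 19.
  step 8: 19 → 14
  step 9: 14 → 9
  step 10: 9 → 4
The second coordinate changes by -1 each step: at step 10 it is -1.

(4, -1)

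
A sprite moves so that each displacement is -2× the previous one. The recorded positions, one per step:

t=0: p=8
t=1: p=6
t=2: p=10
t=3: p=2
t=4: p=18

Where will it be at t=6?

Consecutive displacements -2, +4, -8, +16 scale by a factor of -2 each step.
step 5: 18 − 32 → p=-14
step 6: -14 + 64 → p=50

p=50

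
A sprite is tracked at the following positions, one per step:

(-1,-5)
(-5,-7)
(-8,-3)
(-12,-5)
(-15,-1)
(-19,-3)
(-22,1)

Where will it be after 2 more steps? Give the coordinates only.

(-29,3)

Step-to-step displacements: (-4,-2), (-3,+4), (-4,-2), (-3,+4), (-4,-2), (-3,+4) — a repeating cycle of length 2.
step 7: apply (-4,-2) → (-26,-1)
step 8: apply (-3,+4) → (-29,3)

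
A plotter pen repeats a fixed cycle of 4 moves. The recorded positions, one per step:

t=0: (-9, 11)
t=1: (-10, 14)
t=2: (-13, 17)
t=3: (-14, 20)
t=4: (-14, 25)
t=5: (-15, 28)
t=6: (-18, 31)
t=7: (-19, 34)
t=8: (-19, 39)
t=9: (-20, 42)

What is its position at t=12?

(-24, 53)

Differencing gives (-1, +3), (-3, +3), (-1, +3), (+0, +5), (-1, +3), (-3, +3), (-1, +3), (+0, +5), (-1, +3). This is the pattern (-1, +3), (-3, +3), (-1, +3), (+0, +5) repeated.
step 10: apply (-3, +3) → (-23, 45)
step 11: apply (-1, +3) → (-24, 48)
step 12: apply (+0, +5) → (-24, 53)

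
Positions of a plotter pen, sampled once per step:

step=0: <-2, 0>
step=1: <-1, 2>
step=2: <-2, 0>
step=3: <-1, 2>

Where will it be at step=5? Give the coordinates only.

<-1, 2>

Consecutive displacements <+1, +2>, <-1, -2>, <+1, +2> scale by a factor of -1 each step.
step 4: <-1, 2> + <-1, -2> → <-2, 0>
step 5: <-2, 0> + <+1, +2> → <-1, 2>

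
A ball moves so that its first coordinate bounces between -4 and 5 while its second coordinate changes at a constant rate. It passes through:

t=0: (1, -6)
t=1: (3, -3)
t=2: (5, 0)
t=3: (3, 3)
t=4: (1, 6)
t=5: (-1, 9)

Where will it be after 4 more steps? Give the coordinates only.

The first coordinate reflects between -4 and 5, moving 2 per step.
  step 6: -1 → -3
  step 7: -3 → -3
  step 8: -3 → -1
  step 9: -1 → 1
The second coordinate changes by +3 each step: at step 9 it is 21.

(1, 21)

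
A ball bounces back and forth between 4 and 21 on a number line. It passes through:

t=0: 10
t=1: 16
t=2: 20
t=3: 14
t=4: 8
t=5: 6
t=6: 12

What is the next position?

The value travels 6 per step and bounces off the walls at 4 and 21.
  step 7: 12 → 18

18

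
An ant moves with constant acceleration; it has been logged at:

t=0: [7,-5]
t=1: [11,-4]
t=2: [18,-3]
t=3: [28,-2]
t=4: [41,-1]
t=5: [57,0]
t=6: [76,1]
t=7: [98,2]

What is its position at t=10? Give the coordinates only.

[182,5]

Taking differences between consecutive positions: [+4,+1], [+7,+1], [+10,+1], [+13,+1], [+16,+1], [+19,+1], [+22,+1]. These grow by [+3,+0] each step.
step 8: [98,2] + [+25,+1] → [123,3]
step 9: [123,3] + [+28,+1] → [151,4]
step 10: [151,4] + [+31,+1] → [182,5]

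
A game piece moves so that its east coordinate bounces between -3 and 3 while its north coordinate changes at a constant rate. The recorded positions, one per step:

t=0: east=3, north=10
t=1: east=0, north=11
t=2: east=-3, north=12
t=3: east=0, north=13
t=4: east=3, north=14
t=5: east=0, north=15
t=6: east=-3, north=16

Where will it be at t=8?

east=3, north=18

The east coordinate travels 3 per step and bounces off the walls at -3 and 3.
  step 7: -3 → 0
  step 8: 0 → 3
The north coordinate changes by +1 each step: at step 8 it is 18.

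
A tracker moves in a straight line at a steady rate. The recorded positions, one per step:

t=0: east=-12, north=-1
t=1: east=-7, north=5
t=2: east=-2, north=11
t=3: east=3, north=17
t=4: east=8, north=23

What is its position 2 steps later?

east=18, north=35

Constant displacement of (+5, +6) per step.
step 5: east=8, north=23 + (+5, +6) → east=13, north=29
step 6: east=13, north=29 + (+5, +6) → east=18, north=35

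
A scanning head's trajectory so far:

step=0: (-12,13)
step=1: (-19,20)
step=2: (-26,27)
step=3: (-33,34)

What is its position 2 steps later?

(-47,48)

Each step adds (-7,+7) to the position.
step 4: (-33,34) + (-7,+7) → (-40,41)
step 5: (-40,41) + (-7,+7) → (-47,48)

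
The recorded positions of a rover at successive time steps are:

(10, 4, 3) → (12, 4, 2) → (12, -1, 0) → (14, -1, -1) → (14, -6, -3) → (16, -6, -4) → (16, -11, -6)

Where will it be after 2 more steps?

Differencing gives (+2, +0, -1), (+0, -5, -2), (+2, +0, -1), (+0, -5, -2), (+2, +0, -1), (+0, -5, -2). This is the pattern (+2, +0, -1), (+0, -5, -2) repeated.
step 7: apply (+2, +0, -1) → (18, -11, -7)
step 8: apply (+0, -5, -2) → (18, -16, -9)

(18, -16, -9)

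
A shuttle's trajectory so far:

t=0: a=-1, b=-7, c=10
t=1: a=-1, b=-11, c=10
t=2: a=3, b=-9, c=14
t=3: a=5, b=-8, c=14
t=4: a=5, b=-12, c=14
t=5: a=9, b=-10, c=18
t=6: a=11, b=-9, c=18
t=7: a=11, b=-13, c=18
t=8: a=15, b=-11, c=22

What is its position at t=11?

a=21, b=-12, c=26

The moves between consecutive positions are (+0, -4, +0), (+4, +2, +4), (+2, +1, +0), (+0, -4, +0), (+4, +2, +4), (+2, +1, +0), (+0, -4, +0), (+4, +2, +4); they repeat the 3-cycle [(+0, -4, +0), (+4, +2, +4), (+2, +1, +0)].
step 9: apply (+2, +1, +0) → a=17, b=-10, c=22
step 10: apply (+0, -4, +0) → a=17, b=-14, c=22
step 11: apply (+4, +2, +4) → a=21, b=-12, c=26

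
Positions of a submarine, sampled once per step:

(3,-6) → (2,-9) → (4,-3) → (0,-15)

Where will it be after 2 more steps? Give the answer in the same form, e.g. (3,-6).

Consecutive displacements (-1,-3), (+2,+6), (-4,-12) scale by a factor of -2 each step.
step 4: (0,-15) + (+8,+24) → (8,9)
step 5: (8,9) + (-16,-48) → (-8,-39)

(-8,-39)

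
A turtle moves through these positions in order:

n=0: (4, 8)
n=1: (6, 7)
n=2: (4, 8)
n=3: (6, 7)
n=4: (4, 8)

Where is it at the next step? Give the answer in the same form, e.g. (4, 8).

(6, 7)

Consecutive displacements (+2, -1), (-2, +1), (+2, -1), (-2, +1) scale by a factor of -1 each step.
step 5: (4, 8) + (+2, -1) → (6, 7)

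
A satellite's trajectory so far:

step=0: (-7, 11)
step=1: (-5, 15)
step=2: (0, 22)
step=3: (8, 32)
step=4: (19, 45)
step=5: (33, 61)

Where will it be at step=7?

(70, 102)

Taking differences between consecutive positions: (+2, +4), (+5, +7), (+8, +10), (+11, +13), (+14, +16). These grow by (+3, +3) each step.
step 6: (33, 61) + (+17, +19) → (50, 80)
step 7: (50, 80) + (+20, +22) → (70, 102)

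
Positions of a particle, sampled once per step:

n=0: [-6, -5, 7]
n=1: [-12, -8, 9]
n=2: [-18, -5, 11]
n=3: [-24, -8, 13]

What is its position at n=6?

[-42, -5, 19]

The first coordinate changes by -6 each step, so at step 6 it is -6 + 6·(-6) = -42.
The second coordinate repeats the cycle [-5, -8] with period 2; step 6 mod 2 = 0, giving -5.
The third coordinate changes by +2 each step, so at step 6 it is 7 + 6·(2) = 19.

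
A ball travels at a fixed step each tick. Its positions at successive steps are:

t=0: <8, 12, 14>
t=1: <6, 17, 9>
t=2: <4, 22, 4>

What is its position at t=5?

<-2, 37, -11>

The position changes by <-2, +5, -5> every step.
step 3: <4, 22, 4> + <-2, +5, -5> → <2, 27, -1>
step 4: <2, 27, -1> + <-2, +5, -5> → <0, 32, -6>
step 5: <0, 32, -6> + <-2, +5, -5> → <-2, 37, -11>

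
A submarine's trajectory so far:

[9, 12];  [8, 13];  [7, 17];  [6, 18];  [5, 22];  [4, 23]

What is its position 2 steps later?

[2, 28]

Step-to-step displacements: [-1, +1], [-1, +4], [-1, +1], [-1, +4], [-1, +1] — a repeating cycle of length 2.
step 6: apply [-1, +4] → [3, 27]
step 7: apply [-1, +1] → [2, 28]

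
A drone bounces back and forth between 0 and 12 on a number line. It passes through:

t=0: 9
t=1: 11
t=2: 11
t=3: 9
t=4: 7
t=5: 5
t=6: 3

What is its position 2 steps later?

1

The value travels 2 per step and bounces off the walls at 0 and 12.
  step 7: 3 → 1
  step 8: 1 → 1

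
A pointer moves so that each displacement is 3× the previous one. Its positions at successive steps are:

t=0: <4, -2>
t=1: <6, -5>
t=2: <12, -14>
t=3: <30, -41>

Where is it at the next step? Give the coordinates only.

The jumps are <+2, -3>, <+6, -9>, <+18, -27> — a geometric progression with ratio 3.
step 4: <30, -41> + <+54, -81> → <84, -122>

<84, -122>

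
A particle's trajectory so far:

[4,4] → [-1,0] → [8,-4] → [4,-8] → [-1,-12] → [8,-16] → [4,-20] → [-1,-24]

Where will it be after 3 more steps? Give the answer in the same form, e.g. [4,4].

[-1,-36]

First: cycles through 4, -1, 8 every 3 steps. Step 10 lands at position 1 of the cycle → -1.
Second: linear, -4 per step → -36 at step 10.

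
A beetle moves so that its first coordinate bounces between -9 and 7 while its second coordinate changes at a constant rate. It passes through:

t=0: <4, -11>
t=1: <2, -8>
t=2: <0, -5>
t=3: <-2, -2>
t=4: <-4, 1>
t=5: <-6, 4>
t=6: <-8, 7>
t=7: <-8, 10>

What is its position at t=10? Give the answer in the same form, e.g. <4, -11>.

The first coordinate travels 2 per step and bounces off the walls at -9 and 7.
  step 8: -8 → -6
  step 9: -6 → -4
  step 10: -4 → -2
The second coordinate changes by +3 each step: at step 10 it is 19.

<-2, 19>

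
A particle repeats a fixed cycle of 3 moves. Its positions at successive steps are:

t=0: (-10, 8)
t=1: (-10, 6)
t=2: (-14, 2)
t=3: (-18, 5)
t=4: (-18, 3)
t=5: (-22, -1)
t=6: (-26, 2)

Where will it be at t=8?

(-30, -4)

Step-to-step displacements: (+0, -2), (-4, -4), (-4, +3), (+0, -2), (-4, -4), (-4, +3) — a repeating cycle of length 3.
step 7: apply (+0, -2) → (-26, 0)
step 8: apply (-4, -4) → (-30, -4)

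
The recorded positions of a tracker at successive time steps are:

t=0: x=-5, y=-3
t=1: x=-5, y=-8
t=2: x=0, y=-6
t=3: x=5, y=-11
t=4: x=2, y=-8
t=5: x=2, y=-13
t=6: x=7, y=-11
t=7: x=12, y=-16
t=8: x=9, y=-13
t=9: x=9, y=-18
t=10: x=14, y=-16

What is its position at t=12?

Differencing gives (+0,-5), (+5,+2), (+5,-5), (-3,+3), (+0,-5), (+5,+2), (+5,-5), (-3,+3), (+0,-5), (+5,+2). This is the pattern (+0,-5), (+5,+2), (+5,-5), (-3,+3) repeated.
step 11: apply (+5,-5) → x=19, y=-21
step 12: apply (-3,+3) → x=16, y=-18

x=16, y=-18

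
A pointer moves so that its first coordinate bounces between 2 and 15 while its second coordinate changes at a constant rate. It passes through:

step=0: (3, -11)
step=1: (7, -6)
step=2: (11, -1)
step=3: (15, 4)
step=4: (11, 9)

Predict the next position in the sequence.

(7, 14)

The first coordinate reflects between 2 and 15, moving 4 per step.
  step 5: 11 → 7
The second coordinate changes by +5 each step: at step 5 it is 14.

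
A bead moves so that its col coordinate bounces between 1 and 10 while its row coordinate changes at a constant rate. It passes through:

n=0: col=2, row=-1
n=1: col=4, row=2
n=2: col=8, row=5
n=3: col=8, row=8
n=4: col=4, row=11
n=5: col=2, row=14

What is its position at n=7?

The col coordinate travels 4 per step and bounces off the walls at 1 and 10.
  step 6: 2 → 6
  step 7: 6 → 10
The row coordinate changes by +3 each step: at step 7 it is 20.

col=10, row=20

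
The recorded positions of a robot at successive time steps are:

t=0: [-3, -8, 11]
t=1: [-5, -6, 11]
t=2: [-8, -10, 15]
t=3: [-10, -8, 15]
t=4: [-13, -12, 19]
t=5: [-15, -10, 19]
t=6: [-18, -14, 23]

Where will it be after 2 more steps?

Step-to-step displacements: [-2, +2, +0], [-3, -4, +4], [-2, +2, +0], [-3, -4, +4], [-2, +2, +0], [-3, -4, +4] — a repeating cycle of length 2.
step 7: apply [-2, +2, +0] → [-20, -12, 23]
step 8: apply [-3, -4, +4] → [-23, -16, 27]

[-23, -16, 27]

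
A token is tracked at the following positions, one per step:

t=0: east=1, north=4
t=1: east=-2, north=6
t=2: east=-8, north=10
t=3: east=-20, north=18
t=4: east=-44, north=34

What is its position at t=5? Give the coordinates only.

east=-92, north=66

The jumps are (-3, +2), (-6, +4), (-12, +8), (-24, +16) — a geometric progression with ratio 2.
step 5: east=-44, north=34 + (-48, +32) → east=-92, north=66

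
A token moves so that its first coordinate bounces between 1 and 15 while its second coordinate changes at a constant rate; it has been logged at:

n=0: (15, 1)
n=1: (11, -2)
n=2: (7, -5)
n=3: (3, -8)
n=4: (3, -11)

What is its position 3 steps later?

The first coordinate travels 4 per step and bounces off the walls at 1 and 15.
  step 5: 3 → 7
  step 6: 7 → 11
  step 7: 11 → 15
The second coordinate changes by -3 each step: at step 7 it is -20.

(15, -20)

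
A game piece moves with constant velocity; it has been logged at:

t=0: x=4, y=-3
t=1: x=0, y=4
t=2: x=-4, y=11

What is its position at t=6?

Constant displacement of (-4, +7) per step.
step 3: x=-4, y=11 + (-4, +7) → x=-8, y=18
step 4: x=-8, y=18 + (-4, +7) → x=-12, y=25
step 5: x=-12, y=25 + (-4, +7) → x=-16, y=32
step 6: x=-16, y=32 + (-4, +7) → x=-20, y=39

x=-20, y=39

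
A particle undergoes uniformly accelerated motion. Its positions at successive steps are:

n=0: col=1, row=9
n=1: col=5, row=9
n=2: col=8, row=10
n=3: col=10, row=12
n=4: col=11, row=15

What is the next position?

col=11, row=19

First differences are (+4, +0), (+3, +1), (+2, +2), (+1, +3); their common second difference is (-1, +1) (constant acceleration).
step 5: col=11, row=15 + (+0, +4) → col=11, row=19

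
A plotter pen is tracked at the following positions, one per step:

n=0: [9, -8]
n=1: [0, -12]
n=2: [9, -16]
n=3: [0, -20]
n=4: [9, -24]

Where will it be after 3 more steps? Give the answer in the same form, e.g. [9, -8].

First: cycles through 9, 0 every 2 steps. Step 7 lands at position 1 of the cycle → 0.
Second: linear, -4 per step → -36 at step 7.

[0, -36]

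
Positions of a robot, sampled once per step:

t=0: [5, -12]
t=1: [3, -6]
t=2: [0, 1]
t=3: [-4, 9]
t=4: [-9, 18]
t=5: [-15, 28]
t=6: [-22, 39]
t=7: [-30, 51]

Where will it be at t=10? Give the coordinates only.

First differences are [-2, +6], [-3, +7], [-4, +8], [-5, +9], [-6, +10], [-7, +11], [-8, +12]; their common second difference is [-1, +1] (constant acceleration).
step 8: [-30, 51] + [-9, +13] → [-39, 64]
step 9: [-39, 64] + [-10, +14] → [-49, 78]
step 10: [-49, 78] + [-11, +15] → [-60, 93]

[-60, 93]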